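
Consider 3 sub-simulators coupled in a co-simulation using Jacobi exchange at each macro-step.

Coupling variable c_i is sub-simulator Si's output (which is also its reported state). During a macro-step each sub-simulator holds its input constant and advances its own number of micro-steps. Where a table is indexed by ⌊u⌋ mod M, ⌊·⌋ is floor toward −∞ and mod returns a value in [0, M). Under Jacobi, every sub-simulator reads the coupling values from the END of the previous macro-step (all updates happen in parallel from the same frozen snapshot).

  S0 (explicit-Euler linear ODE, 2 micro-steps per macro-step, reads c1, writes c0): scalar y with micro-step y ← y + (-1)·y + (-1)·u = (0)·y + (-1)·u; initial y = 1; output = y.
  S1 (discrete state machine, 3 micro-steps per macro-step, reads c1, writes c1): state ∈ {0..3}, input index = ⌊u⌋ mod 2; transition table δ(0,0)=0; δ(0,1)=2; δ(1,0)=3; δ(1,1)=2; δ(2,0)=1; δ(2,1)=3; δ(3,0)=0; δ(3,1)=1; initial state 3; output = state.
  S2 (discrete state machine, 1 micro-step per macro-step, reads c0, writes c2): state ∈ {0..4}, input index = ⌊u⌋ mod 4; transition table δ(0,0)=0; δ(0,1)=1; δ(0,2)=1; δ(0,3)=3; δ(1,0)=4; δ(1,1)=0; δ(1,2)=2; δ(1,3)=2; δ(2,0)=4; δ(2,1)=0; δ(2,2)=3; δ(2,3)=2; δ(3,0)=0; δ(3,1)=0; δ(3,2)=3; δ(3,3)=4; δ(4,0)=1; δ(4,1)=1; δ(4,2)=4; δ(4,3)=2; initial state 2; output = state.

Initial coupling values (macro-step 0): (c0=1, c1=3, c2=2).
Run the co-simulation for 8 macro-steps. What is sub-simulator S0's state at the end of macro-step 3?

S0 state at macro-step 3 = -3

macro 1: S0 reads c1=3 → after 2×micro: -3; S1 reads c1=3 → after 3×micro: 3; S2 reads c0=1 → after 1×micro: 0 ⇒ (c0=-3, c1=3, c2=0)
macro 2: S0 reads c1=3 → after 2×micro: -3; S1 reads c1=3 → after 3×micro: 3; S2 reads c0=-3 → after 1×micro: 1 ⇒ (c0=-3, c1=3, c2=1)
macro 3: S0 reads c1=3 → after 2×micro: -3; S1 reads c1=3 → after 3×micro: 3; S2 reads c0=-3 → after 1×micro: 0 ⇒ (c0=-3, c1=3, c2=0)
macro 4: S0 reads c1=3 → after 2×micro: -3; S1 reads c1=3 → after 3×micro: 3; S2 reads c0=-3 → after 1×micro: 1 ⇒ (c0=-3, c1=3, c2=1)
macro 5: S0 reads c1=3 → after 2×micro: -3; S1 reads c1=3 → after 3×micro: 3; S2 reads c0=-3 → after 1×micro: 0 ⇒ (c0=-3, c1=3, c2=0)
macro 6: S0 reads c1=3 → after 2×micro: -3; S1 reads c1=3 → after 3×micro: 3; S2 reads c0=-3 → after 1×micro: 1 ⇒ (c0=-3, c1=3, c2=1)
macro 7: S0 reads c1=3 → after 2×micro: -3; S1 reads c1=3 → after 3×micro: 3; S2 reads c0=-3 → after 1×micro: 0 ⇒ (c0=-3, c1=3, c2=0)
macro 8: S0 reads c1=3 → after 2×micro: -3; S1 reads c1=3 → after 3×micro: 3; S2 reads c0=-3 → after 1×micro: 1 ⇒ (c0=-3, c1=3, c2=1)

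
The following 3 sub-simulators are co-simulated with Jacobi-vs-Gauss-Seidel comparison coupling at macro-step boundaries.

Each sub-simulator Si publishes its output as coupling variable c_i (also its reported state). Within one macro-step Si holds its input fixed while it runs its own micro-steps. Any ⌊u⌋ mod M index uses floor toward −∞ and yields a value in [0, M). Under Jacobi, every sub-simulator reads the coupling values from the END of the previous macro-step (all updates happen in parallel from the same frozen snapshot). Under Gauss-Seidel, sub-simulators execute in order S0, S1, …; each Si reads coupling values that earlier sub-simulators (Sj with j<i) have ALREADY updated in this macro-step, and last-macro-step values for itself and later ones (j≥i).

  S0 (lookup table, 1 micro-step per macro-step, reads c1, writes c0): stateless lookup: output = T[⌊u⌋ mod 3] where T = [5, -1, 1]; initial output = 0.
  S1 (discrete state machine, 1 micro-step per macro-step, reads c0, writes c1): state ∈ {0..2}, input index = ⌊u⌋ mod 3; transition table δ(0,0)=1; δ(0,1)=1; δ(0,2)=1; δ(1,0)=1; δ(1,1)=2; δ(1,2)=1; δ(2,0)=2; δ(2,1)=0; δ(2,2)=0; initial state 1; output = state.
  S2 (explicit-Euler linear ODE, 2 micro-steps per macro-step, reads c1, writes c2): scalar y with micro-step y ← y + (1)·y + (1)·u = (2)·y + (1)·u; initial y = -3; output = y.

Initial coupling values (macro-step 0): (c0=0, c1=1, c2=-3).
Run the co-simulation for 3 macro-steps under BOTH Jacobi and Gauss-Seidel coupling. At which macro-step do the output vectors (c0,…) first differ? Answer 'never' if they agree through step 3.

first divergence at macro-step: never

[Jacobi] macro 1: S0 reads c1=1 → after 1×micro: -1; S1 reads c0=0 → after 1×micro: 1; S2 reads c1=1 → after 2×micro: -9 ⇒ (c0=-1, c1=1, c2=-9)
[Jacobi] macro 2: S0 reads c1=1 → after 1×micro: -1; S1 reads c0=-1 → after 1×micro: 1; S2 reads c1=1 → after 2×micro: -33 ⇒ (c0=-1, c1=1, c2=-33)
[Jacobi] macro 3: S0 reads c1=1 → after 1×micro: -1; S1 reads c0=-1 → after 1×micro: 1; S2 reads c1=1 → after 2×micro: -129 ⇒ (c0=-1, c1=1, c2=-129)
[Gauss-Seidel] macro 1: S0 reads c1=1 → after 1×micro: -1; S1 reads c0=-1 → after 1×micro: 1; S2 reads c1=1 → after 2×micro: -9 ⇒ (c0=-1, c1=1, c2=-9)
[Gauss-Seidel] macro 2: S0 reads c1=1 → after 1×micro: -1; S1 reads c0=-1 → after 1×micro: 1; S2 reads c1=1 → after 2×micro: -33 ⇒ (c0=-1, c1=1, c2=-33)
[Gauss-Seidel] macro 3: S0 reads c1=1 → after 1×micro: -1; S1 reads c0=-1 → after 1×micro: 1; S2 reads c1=1 → after 2×micro: -129 ⇒ (c0=-1, c1=1, c2=-129)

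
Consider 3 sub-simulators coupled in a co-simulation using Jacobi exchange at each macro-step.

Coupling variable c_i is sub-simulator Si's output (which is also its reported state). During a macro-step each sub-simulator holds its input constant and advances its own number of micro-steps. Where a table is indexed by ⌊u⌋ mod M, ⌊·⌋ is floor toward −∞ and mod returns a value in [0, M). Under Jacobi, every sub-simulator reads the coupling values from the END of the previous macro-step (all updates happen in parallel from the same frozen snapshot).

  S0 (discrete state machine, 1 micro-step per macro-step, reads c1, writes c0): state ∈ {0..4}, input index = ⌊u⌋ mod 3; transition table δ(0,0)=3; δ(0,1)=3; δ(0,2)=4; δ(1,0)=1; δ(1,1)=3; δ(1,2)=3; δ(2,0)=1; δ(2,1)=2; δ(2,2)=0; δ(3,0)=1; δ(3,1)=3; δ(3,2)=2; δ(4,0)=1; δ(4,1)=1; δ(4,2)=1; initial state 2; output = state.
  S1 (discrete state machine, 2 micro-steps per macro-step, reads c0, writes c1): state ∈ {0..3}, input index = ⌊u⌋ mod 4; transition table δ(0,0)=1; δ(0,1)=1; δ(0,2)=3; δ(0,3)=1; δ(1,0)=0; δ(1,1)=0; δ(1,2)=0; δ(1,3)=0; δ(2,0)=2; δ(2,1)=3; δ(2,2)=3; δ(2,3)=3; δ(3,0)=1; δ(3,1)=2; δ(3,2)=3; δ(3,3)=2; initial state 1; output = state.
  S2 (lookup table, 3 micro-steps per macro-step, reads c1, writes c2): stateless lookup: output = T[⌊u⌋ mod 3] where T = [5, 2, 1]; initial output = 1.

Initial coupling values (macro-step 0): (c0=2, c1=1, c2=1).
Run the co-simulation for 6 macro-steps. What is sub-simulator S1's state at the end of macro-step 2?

macro 1: S0 reads c1=1 → after 1×micro: 2; S1 reads c0=2 → after 2×micro: 3; S2 reads c1=1 → after 3×micro: 2 ⇒ (c0=2, c1=3, c2=2)
macro 2: S0 reads c1=3 → after 1×micro: 1; S1 reads c0=2 → after 2×micro: 3; S2 reads c1=3 → after 3×micro: 5 ⇒ (c0=1, c1=3, c2=5)
macro 3: S0 reads c1=3 → after 1×micro: 1; S1 reads c0=1 → after 2×micro: 3; S2 reads c1=3 → after 3×micro: 5 ⇒ (c0=1, c1=3, c2=5)
macro 4: S0 reads c1=3 → after 1×micro: 1; S1 reads c0=1 → after 2×micro: 3; S2 reads c1=3 → after 3×micro: 5 ⇒ (c0=1, c1=3, c2=5)
macro 5: S0 reads c1=3 → after 1×micro: 1; S1 reads c0=1 → after 2×micro: 3; S2 reads c1=3 → after 3×micro: 5 ⇒ (c0=1, c1=3, c2=5)
macro 6: S0 reads c1=3 → after 1×micro: 1; S1 reads c0=1 → after 2×micro: 3; S2 reads c1=3 → after 3×micro: 5 ⇒ (c0=1, c1=3, c2=5)

S1 state at macro-step 2 = 3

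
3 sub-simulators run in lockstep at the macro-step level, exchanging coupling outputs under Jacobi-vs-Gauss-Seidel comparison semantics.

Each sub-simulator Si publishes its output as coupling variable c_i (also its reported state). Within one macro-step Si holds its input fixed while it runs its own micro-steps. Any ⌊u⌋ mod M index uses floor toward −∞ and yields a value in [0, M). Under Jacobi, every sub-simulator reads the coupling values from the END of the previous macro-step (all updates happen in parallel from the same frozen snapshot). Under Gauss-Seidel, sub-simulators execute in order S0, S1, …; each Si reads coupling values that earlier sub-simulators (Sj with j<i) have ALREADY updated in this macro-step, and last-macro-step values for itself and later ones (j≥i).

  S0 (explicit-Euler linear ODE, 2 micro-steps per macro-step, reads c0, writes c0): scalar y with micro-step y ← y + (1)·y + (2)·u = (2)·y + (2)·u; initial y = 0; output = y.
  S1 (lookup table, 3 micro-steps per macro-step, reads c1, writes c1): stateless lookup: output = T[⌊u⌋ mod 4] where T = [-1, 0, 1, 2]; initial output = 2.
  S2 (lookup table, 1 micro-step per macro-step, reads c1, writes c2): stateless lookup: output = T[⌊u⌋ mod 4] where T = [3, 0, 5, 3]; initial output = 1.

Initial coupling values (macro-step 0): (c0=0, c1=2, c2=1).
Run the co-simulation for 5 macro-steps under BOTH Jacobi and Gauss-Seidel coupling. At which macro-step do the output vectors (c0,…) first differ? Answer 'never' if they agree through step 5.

[Jacobi] macro 1: S0 reads c0=0 → after 2×micro: 0; S1 reads c1=2 → after 3×micro: 1; S2 reads c1=2 → after 1×micro: 5 ⇒ (c0=0, c1=1, c2=5)
[Jacobi] macro 2: S0 reads c0=0 → after 2×micro: 0; S1 reads c1=1 → after 3×micro: 0; S2 reads c1=1 → after 1×micro: 0 ⇒ (c0=0, c1=0, c2=0)
[Jacobi] macro 3: S0 reads c0=0 → after 2×micro: 0; S1 reads c1=0 → after 3×micro: -1; S2 reads c1=0 → after 1×micro: 3 ⇒ (c0=0, c1=-1, c2=3)
[Jacobi] macro 4: S0 reads c0=0 → after 2×micro: 0; S1 reads c1=-1 → after 3×micro: 2; S2 reads c1=-1 → after 1×micro: 3 ⇒ (c0=0, c1=2, c2=3)
[Jacobi] macro 5: S0 reads c0=0 → after 2×micro: 0; S1 reads c1=2 → after 3×micro: 1; S2 reads c1=2 → after 1×micro: 5 ⇒ (c0=0, c1=1, c2=5)
[Gauss-Seidel] macro 1: S0 reads c0=0 → after 2×micro: 0; S1 reads c1=2 → after 3×micro: 1; S2 reads c1=1 → after 1×micro: 0 ⇒ (c0=0, c1=1, c2=0)
[Gauss-Seidel] macro 2: S0 reads c0=0 → after 2×micro: 0; S1 reads c1=1 → after 3×micro: 0; S2 reads c1=0 → after 1×micro: 3 ⇒ (c0=0, c1=0, c2=3)
[Gauss-Seidel] macro 3: S0 reads c0=0 → after 2×micro: 0; S1 reads c1=0 → after 3×micro: -1; S2 reads c1=-1 → after 1×micro: 3 ⇒ (c0=0, c1=-1, c2=3)
[Gauss-Seidel] macro 4: S0 reads c0=0 → after 2×micro: 0; S1 reads c1=-1 → after 3×micro: 2; S2 reads c1=2 → after 1×micro: 5 ⇒ (c0=0, c1=2, c2=5)
[Gauss-Seidel] macro 5: S0 reads c0=0 → after 2×micro: 0; S1 reads c1=2 → after 3×micro: 1; S2 reads c1=1 → after 1×micro: 0 ⇒ (c0=0, c1=1, c2=0)

first divergence at macro-step: 1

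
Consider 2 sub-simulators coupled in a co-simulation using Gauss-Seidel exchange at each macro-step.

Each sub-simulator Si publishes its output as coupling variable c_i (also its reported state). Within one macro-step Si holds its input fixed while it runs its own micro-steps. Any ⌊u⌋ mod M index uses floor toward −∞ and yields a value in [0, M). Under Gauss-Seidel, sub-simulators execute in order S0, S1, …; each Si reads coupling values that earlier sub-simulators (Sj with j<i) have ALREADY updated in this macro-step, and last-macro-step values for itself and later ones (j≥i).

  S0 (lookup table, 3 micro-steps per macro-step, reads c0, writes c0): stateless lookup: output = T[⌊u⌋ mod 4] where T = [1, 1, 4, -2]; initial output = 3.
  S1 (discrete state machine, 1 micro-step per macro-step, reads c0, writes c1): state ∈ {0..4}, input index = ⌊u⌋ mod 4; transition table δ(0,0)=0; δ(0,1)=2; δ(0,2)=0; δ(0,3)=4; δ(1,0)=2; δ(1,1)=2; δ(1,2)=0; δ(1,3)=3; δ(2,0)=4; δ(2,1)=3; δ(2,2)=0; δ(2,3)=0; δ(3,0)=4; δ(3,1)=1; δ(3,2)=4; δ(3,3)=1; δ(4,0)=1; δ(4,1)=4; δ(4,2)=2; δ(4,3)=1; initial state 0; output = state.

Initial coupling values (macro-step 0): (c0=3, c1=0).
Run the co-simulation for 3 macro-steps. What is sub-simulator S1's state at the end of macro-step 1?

macro 1: S0 reads c0=3 → after 3×micro: -2; S1 reads c0=-2 → after 1×micro: 0 ⇒ (c0=-2, c1=0)
macro 2: S0 reads c0=-2 → after 3×micro: 4; S1 reads c0=4 → after 1×micro: 0 ⇒ (c0=4, c1=0)
macro 3: S0 reads c0=4 → after 3×micro: 1; S1 reads c0=1 → after 1×micro: 2 ⇒ (c0=1, c1=2)

S1 state at macro-step 1 = 0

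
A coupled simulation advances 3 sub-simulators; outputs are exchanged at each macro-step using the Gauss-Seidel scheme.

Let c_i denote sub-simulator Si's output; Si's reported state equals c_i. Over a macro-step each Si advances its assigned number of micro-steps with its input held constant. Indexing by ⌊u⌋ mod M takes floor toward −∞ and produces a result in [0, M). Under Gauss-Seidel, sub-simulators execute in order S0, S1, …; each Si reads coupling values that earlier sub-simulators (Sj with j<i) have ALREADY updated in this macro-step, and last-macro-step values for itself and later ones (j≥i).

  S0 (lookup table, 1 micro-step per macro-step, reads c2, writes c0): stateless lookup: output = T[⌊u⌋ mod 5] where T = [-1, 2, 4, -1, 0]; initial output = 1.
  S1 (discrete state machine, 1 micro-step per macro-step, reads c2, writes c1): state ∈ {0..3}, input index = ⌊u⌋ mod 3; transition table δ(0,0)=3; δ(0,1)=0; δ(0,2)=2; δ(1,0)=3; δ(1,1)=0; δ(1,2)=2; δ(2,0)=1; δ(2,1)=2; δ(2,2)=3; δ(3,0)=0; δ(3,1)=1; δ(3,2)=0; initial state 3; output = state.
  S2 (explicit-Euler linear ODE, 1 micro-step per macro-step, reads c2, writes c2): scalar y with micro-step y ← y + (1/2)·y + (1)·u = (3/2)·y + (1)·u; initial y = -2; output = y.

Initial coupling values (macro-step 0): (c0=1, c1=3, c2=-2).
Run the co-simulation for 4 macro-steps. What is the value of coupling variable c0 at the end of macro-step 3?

macro 1: S0 reads c2=-2 → after 1×micro: -1; S1 reads c2=-2 → after 1×micro: 1; S2 reads c2=-2 → after 1×micro: -5 ⇒ (c0=-1, c1=1, c2=-5)
macro 2: S0 reads c2=-5 → after 1×micro: -1; S1 reads c2=-5 → after 1×micro: 0; S2 reads c2=-5 → after 1×micro: -25/2 ⇒ (c0=-1, c1=0, c2=-25/2)
macro 3: S0 reads c2=-25/2 → after 1×micro: 4; S1 reads c2=-25/2 → after 1×micro: 2; S2 reads c2=-25/2 → after 1×micro: -125/4 ⇒ (c0=4, c1=2, c2=-125/4)
macro 4: S0 reads c2=-125/4 → after 1×micro: -1; S1 reads c2=-125/4 → after 1×micro: 2; S2 reads c2=-125/4 → after 1×micro: -625/8 ⇒ (c0=-1, c1=2, c2=-625/8)

c0 at macro-step 3 = 4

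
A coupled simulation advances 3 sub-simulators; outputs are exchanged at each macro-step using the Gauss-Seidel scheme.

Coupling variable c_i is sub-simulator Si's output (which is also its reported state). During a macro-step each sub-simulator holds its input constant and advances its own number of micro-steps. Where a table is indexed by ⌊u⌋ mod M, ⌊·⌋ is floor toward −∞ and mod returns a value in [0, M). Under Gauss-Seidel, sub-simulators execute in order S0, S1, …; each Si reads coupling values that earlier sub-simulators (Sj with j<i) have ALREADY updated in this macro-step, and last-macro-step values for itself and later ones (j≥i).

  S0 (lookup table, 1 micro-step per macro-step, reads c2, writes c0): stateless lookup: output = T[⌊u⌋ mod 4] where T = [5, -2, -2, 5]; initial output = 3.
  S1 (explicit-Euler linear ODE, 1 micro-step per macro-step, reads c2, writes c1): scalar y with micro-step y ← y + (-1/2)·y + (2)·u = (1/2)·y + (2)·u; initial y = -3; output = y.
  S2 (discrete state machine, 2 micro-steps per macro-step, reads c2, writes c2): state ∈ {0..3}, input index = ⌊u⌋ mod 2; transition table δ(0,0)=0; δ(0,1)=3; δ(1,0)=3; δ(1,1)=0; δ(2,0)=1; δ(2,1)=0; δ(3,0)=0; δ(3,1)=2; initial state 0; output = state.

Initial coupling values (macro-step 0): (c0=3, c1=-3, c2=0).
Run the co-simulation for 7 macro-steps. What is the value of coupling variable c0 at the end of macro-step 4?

macro 1: S0 reads c2=0 → after 1×micro: 5; S1 reads c2=0 → after 1×micro: -3/2; S2 reads c2=0 → after 2×micro: 0 ⇒ (c0=5, c1=-3/2, c2=0)
macro 2: S0 reads c2=0 → after 1×micro: 5; S1 reads c2=0 → after 1×micro: -3/4; S2 reads c2=0 → after 2×micro: 0 ⇒ (c0=5, c1=-3/4, c2=0)
macro 3: S0 reads c2=0 → after 1×micro: 5; S1 reads c2=0 → after 1×micro: -3/8; S2 reads c2=0 → after 2×micro: 0 ⇒ (c0=5, c1=-3/8, c2=0)
macro 4: S0 reads c2=0 → after 1×micro: 5; S1 reads c2=0 → after 1×micro: -3/16; S2 reads c2=0 → after 2×micro: 0 ⇒ (c0=5, c1=-3/16, c2=0)
macro 5: S0 reads c2=0 → after 1×micro: 5; S1 reads c2=0 → after 1×micro: -3/32; S2 reads c2=0 → after 2×micro: 0 ⇒ (c0=5, c1=-3/32, c2=0)
macro 6: S0 reads c2=0 → after 1×micro: 5; S1 reads c2=0 → after 1×micro: -3/64; S2 reads c2=0 → after 2×micro: 0 ⇒ (c0=5, c1=-3/64, c2=0)
macro 7: S0 reads c2=0 → after 1×micro: 5; S1 reads c2=0 → after 1×micro: -3/128; S2 reads c2=0 → after 2×micro: 0 ⇒ (c0=5, c1=-3/128, c2=0)

c0 at macro-step 4 = 5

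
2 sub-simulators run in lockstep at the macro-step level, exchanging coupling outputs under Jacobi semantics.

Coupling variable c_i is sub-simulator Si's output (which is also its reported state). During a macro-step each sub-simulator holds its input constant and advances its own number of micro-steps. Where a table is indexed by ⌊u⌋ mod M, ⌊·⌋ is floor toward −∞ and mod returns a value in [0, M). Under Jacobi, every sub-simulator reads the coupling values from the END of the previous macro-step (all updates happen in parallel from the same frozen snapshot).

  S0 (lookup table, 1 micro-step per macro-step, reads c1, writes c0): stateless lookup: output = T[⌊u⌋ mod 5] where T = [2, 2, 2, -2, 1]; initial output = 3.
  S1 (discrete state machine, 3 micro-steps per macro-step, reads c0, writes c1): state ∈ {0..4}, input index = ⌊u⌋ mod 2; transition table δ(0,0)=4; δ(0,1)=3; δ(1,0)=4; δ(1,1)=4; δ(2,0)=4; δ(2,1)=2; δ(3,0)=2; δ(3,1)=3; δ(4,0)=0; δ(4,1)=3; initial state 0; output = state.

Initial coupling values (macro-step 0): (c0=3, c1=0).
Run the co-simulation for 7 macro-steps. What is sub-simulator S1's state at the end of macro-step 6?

S1 state at macro-step 6 = 0

macro 1: S0 reads c1=0 → after 1×micro: 2; S1 reads c0=3 → after 3×micro: 3 ⇒ (c0=2, c1=3)
macro 2: S0 reads c1=3 → after 1×micro: -2; S1 reads c0=2 → after 3×micro: 0 ⇒ (c0=-2, c1=0)
macro 3: S0 reads c1=0 → after 1×micro: 2; S1 reads c0=-2 → after 3×micro: 4 ⇒ (c0=2, c1=4)
macro 4: S0 reads c1=4 → after 1×micro: 1; S1 reads c0=2 → after 3×micro: 0 ⇒ (c0=1, c1=0)
macro 5: S0 reads c1=0 → after 1×micro: 2; S1 reads c0=1 → after 3×micro: 3 ⇒ (c0=2, c1=3)
macro 6: S0 reads c1=3 → after 1×micro: -2; S1 reads c0=2 → after 3×micro: 0 ⇒ (c0=-2, c1=0)
macro 7: S0 reads c1=0 → after 1×micro: 2; S1 reads c0=-2 → after 3×micro: 4 ⇒ (c0=2, c1=4)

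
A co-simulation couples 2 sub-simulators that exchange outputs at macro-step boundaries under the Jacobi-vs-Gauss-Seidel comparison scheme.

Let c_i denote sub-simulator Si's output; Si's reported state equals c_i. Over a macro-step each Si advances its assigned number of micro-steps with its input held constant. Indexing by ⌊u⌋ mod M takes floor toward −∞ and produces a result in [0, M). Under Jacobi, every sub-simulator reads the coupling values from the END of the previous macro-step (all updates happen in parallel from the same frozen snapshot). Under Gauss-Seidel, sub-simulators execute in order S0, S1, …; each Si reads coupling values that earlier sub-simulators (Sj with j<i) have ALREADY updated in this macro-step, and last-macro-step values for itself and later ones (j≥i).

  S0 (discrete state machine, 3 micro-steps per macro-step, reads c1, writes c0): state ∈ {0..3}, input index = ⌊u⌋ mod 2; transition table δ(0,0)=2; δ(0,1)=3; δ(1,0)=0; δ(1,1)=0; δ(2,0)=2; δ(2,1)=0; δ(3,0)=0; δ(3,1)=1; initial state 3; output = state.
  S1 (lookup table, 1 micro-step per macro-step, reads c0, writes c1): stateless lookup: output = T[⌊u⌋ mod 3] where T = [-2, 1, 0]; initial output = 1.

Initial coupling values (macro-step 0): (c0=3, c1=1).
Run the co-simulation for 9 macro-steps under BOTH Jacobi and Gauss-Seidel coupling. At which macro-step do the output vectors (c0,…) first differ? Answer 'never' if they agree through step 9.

[Jacobi] macro 1: S0 reads c1=1 → after 3×micro: 3; S1 reads c0=3 → after 1×micro: -2 ⇒ (c0=3, c1=-2)
[Jacobi] macro 2: S0 reads c1=-2 → after 3×micro: 2; S1 reads c0=3 → after 1×micro: -2 ⇒ (c0=2, c1=-2)
[Jacobi] macro 3: S0 reads c1=-2 → after 3×micro: 2; S1 reads c0=2 → after 1×micro: 0 ⇒ (c0=2, c1=0)
[Jacobi] macro 4: S0 reads c1=0 → after 3×micro: 2; S1 reads c0=2 → after 1×micro: 0 ⇒ (c0=2, c1=0)
[Jacobi] macro 5: S0 reads c1=0 → after 3×micro: 2; S1 reads c0=2 → after 1×micro: 0 ⇒ (c0=2, c1=0)
[Jacobi] macro 6: S0 reads c1=0 → after 3×micro: 2; S1 reads c0=2 → after 1×micro: 0 ⇒ (c0=2, c1=0)
[Jacobi] macro 7: S0 reads c1=0 → after 3×micro: 2; S1 reads c0=2 → after 1×micro: 0 ⇒ (c0=2, c1=0)
[Jacobi] macro 8: S0 reads c1=0 → after 3×micro: 2; S1 reads c0=2 → after 1×micro: 0 ⇒ (c0=2, c1=0)
[Jacobi] macro 9: S0 reads c1=0 → after 3×micro: 2; S1 reads c0=2 → after 1×micro: 0 ⇒ (c0=2, c1=0)
[Gauss-Seidel] macro 1: S0 reads c1=1 → after 3×micro: 3; S1 reads c0=3 → after 1×micro: -2 ⇒ (c0=3, c1=-2)
[Gauss-Seidel] macro 2: S0 reads c1=-2 → after 3×micro: 2; S1 reads c0=2 → after 1×micro: 0 ⇒ (c0=2, c1=0)
[Gauss-Seidel] macro 3: S0 reads c1=0 → after 3×micro: 2; S1 reads c0=2 → after 1×micro: 0 ⇒ (c0=2, c1=0)
[Gauss-Seidel] macro 4: S0 reads c1=0 → after 3×micro: 2; S1 reads c0=2 → after 1×micro: 0 ⇒ (c0=2, c1=0)
[Gauss-Seidel] macro 5: S0 reads c1=0 → after 3×micro: 2; S1 reads c0=2 → after 1×micro: 0 ⇒ (c0=2, c1=0)
[Gauss-Seidel] macro 6: S0 reads c1=0 → after 3×micro: 2; S1 reads c0=2 → after 1×micro: 0 ⇒ (c0=2, c1=0)
[Gauss-Seidel] macro 7: S0 reads c1=0 → after 3×micro: 2; S1 reads c0=2 → after 1×micro: 0 ⇒ (c0=2, c1=0)
[Gauss-Seidel] macro 8: S0 reads c1=0 → after 3×micro: 2; S1 reads c0=2 → after 1×micro: 0 ⇒ (c0=2, c1=0)
[Gauss-Seidel] macro 9: S0 reads c1=0 → after 3×micro: 2; S1 reads c0=2 → after 1×micro: 0 ⇒ (c0=2, c1=0)

first divergence at macro-step: 2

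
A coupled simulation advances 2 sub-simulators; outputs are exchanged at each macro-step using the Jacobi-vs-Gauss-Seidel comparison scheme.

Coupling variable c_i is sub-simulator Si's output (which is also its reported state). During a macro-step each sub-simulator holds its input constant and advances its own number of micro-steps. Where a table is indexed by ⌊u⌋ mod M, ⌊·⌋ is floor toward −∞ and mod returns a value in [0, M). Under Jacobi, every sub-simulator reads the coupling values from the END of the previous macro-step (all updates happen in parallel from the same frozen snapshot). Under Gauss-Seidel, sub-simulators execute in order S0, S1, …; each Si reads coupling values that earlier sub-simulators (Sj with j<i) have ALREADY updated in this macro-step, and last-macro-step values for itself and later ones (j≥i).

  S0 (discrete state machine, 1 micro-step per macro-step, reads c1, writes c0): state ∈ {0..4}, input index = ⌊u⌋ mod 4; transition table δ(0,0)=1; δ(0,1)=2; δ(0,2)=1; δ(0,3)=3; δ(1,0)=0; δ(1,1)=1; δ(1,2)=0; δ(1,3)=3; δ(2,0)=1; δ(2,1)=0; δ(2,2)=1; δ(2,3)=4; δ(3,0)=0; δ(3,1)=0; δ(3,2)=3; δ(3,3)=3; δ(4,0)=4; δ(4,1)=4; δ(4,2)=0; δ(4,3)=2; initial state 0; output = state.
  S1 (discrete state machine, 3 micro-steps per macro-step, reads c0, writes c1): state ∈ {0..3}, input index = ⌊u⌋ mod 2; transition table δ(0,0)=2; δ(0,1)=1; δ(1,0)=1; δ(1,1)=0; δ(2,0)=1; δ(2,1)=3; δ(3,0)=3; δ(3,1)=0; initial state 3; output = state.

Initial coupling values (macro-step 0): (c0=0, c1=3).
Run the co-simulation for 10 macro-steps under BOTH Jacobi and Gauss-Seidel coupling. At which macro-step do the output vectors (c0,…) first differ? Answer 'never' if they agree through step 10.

[Jacobi] macro 1: S0 reads c1=3 → after 1×micro: 3; S1 reads c0=0 → after 3×micro: 3 ⇒ (c0=3, c1=3)
[Jacobi] macro 2: S0 reads c1=3 → after 1×micro: 3; S1 reads c0=3 → after 3×micro: 0 ⇒ (c0=3, c1=0)
[Jacobi] macro 3: S0 reads c1=0 → after 1×micro: 0; S1 reads c0=3 → after 3×micro: 1 ⇒ (c0=0, c1=1)
[Jacobi] macro 4: S0 reads c1=1 → after 1×micro: 2; S1 reads c0=0 → after 3×micro: 1 ⇒ (c0=2, c1=1)
[Jacobi] macro 5: S0 reads c1=1 → after 1×micro: 0; S1 reads c0=2 → after 3×micro: 1 ⇒ (c0=0, c1=1)
[Jacobi] macro 6: S0 reads c1=1 → after 1×micro: 2; S1 reads c0=0 → after 3×micro: 1 ⇒ (c0=2, c1=1)
[Jacobi] macro 7: S0 reads c1=1 → after 1×micro: 0; S1 reads c0=2 → after 3×micro: 1 ⇒ (c0=0, c1=1)
[Jacobi] macro 8: S0 reads c1=1 → after 1×micro: 2; S1 reads c0=0 → after 3×micro: 1 ⇒ (c0=2, c1=1)
[Jacobi] macro 9: S0 reads c1=1 → after 1×micro: 0; S1 reads c0=2 → after 3×micro: 1 ⇒ (c0=0, c1=1)
[Jacobi] macro 10: S0 reads c1=1 → after 1×micro: 2; S1 reads c0=0 → after 3×micro: 1 ⇒ (c0=2, c1=1)
[Gauss-Seidel] macro 1: S0 reads c1=3 → after 1×micro: 3; S1 reads c0=3 → after 3×micro: 0 ⇒ (c0=3, c1=0)
[Gauss-Seidel] macro 2: S0 reads c1=0 → after 1×micro: 0; S1 reads c0=0 → after 3×micro: 1 ⇒ (c0=0, c1=1)
[Gauss-Seidel] macro 3: S0 reads c1=1 → after 1×micro: 2; S1 reads c0=2 → after 3×micro: 1 ⇒ (c0=2, c1=1)
[Gauss-Seidel] macro 4: S0 reads c1=1 → after 1×micro: 0; S1 reads c0=0 → after 3×micro: 1 ⇒ (c0=0, c1=1)
[Gauss-Seidel] macro 5: S0 reads c1=1 → after 1×micro: 2; S1 reads c0=2 → after 3×micro: 1 ⇒ (c0=2, c1=1)
[Gauss-Seidel] macro 6: S0 reads c1=1 → after 1×micro: 0; S1 reads c0=0 → after 3×micro: 1 ⇒ (c0=0, c1=1)
[Gauss-Seidel] macro 7: S0 reads c1=1 → after 1×micro: 2; S1 reads c0=2 → after 3×micro: 1 ⇒ (c0=2, c1=1)
[Gauss-Seidel] macro 8: S0 reads c1=1 → after 1×micro: 0; S1 reads c0=0 → after 3×micro: 1 ⇒ (c0=0, c1=1)
[Gauss-Seidel] macro 9: S0 reads c1=1 → after 1×micro: 2; S1 reads c0=2 → after 3×micro: 1 ⇒ (c0=2, c1=1)
[Gauss-Seidel] macro 10: S0 reads c1=1 → after 1×micro: 0; S1 reads c0=0 → after 3×micro: 1 ⇒ (c0=0, c1=1)

first divergence at macro-step: 1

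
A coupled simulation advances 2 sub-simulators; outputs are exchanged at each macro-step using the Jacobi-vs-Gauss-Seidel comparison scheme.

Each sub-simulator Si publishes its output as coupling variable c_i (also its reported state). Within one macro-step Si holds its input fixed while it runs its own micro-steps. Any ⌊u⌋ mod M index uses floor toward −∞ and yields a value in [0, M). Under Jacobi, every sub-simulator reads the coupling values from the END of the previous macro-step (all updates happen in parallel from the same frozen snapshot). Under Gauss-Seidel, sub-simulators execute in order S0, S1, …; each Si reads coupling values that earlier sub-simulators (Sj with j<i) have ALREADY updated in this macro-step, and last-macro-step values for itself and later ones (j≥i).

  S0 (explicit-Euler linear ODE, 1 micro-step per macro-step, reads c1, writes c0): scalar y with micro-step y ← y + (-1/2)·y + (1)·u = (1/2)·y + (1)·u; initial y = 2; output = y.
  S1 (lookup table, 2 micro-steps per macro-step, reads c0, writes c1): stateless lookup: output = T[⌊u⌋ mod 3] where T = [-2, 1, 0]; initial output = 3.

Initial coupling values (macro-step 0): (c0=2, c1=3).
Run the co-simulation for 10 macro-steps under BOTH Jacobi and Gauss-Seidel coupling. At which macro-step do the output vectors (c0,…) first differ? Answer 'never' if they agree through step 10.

first divergence at macro-step: 1

[Jacobi] macro 1: S0 reads c1=3 → after 1×micro: 4; S1 reads c0=2 → after 2×micro: 0 ⇒ (c0=4, c1=0)
[Jacobi] macro 2: S0 reads c1=0 → after 1×micro: 2; S1 reads c0=4 → after 2×micro: 1 ⇒ (c0=2, c1=1)
[Jacobi] macro 3: S0 reads c1=1 → after 1×micro: 2; S1 reads c0=2 → after 2×micro: 0 ⇒ (c0=2, c1=0)
[Jacobi] macro 4: S0 reads c1=0 → after 1×micro: 1; S1 reads c0=2 → after 2×micro: 0 ⇒ (c0=1, c1=0)
[Jacobi] macro 5: S0 reads c1=0 → after 1×micro: 1/2; S1 reads c0=1 → after 2×micro: 1 ⇒ (c0=1/2, c1=1)
[Jacobi] macro 6: S0 reads c1=1 → after 1×micro: 5/4; S1 reads c0=1/2 → after 2×micro: -2 ⇒ (c0=5/4, c1=-2)
[Jacobi] macro 7: S0 reads c1=-2 → after 1×micro: -11/8; S1 reads c0=5/4 → after 2×micro: 1 ⇒ (c0=-11/8, c1=1)
[Jacobi] macro 8: S0 reads c1=1 → after 1×micro: 5/16; S1 reads c0=-11/8 → after 2×micro: 1 ⇒ (c0=5/16, c1=1)
[Jacobi] macro 9: S0 reads c1=1 → after 1×micro: 37/32; S1 reads c0=5/16 → after 2×micro: -2 ⇒ (c0=37/32, c1=-2)
[Jacobi] macro 10: S0 reads c1=-2 → after 1×micro: -91/64; S1 reads c0=37/32 → after 2×micro: 1 ⇒ (c0=-91/64, c1=1)
[Gauss-Seidel] macro 1: S0 reads c1=3 → after 1×micro: 4; S1 reads c0=4 → after 2×micro: 1 ⇒ (c0=4, c1=1)
[Gauss-Seidel] macro 2: S0 reads c1=1 → after 1×micro: 3; S1 reads c0=3 → after 2×micro: -2 ⇒ (c0=3, c1=-2)
[Gauss-Seidel] macro 3: S0 reads c1=-2 → after 1×micro: -1/2; S1 reads c0=-1/2 → after 2×micro: 0 ⇒ (c0=-1/2, c1=0)
[Gauss-Seidel] macro 4: S0 reads c1=0 → after 1×micro: -1/4; S1 reads c0=-1/4 → after 2×micro: 0 ⇒ (c0=-1/4, c1=0)
[Gauss-Seidel] macro 5: S0 reads c1=0 → after 1×micro: -1/8; S1 reads c0=-1/8 → after 2×micro: 0 ⇒ (c0=-1/8, c1=0)
[Gauss-Seidel] macro 6: S0 reads c1=0 → after 1×micro: -1/16; S1 reads c0=-1/16 → after 2×micro: 0 ⇒ (c0=-1/16, c1=0)
[Gauss-Seidel] macro 7: S0 reads c1=0 → after 1×micro: -1/32; S1 reads c0=-1/32 → after 2×micro: 0 ⇒ (c0=-1/32, c1=0)
[Gauss-Seidel] macro 8: S0 reads c1=0 → after 1×micro: -1/64; S1 reads c0=-1/64 → after 2×micro: 0 ⇒ (c0=-1/64, c1=0)
[Gauss-Seidel] macro 9: S0 reads c1=0 → after 1×micro: -1/128; S1 reads c0=-1/128 → after 2×micro: 0 ⇒ (c0=-1/128, c1=0)
[Gauss-Seidel] macro 10: S0 reads c1=0 → after 1×micro: -1/256; S1 reads c0=-1/256 → after 2×micro: 0 ⇒ (c0=-1/256, c1=0)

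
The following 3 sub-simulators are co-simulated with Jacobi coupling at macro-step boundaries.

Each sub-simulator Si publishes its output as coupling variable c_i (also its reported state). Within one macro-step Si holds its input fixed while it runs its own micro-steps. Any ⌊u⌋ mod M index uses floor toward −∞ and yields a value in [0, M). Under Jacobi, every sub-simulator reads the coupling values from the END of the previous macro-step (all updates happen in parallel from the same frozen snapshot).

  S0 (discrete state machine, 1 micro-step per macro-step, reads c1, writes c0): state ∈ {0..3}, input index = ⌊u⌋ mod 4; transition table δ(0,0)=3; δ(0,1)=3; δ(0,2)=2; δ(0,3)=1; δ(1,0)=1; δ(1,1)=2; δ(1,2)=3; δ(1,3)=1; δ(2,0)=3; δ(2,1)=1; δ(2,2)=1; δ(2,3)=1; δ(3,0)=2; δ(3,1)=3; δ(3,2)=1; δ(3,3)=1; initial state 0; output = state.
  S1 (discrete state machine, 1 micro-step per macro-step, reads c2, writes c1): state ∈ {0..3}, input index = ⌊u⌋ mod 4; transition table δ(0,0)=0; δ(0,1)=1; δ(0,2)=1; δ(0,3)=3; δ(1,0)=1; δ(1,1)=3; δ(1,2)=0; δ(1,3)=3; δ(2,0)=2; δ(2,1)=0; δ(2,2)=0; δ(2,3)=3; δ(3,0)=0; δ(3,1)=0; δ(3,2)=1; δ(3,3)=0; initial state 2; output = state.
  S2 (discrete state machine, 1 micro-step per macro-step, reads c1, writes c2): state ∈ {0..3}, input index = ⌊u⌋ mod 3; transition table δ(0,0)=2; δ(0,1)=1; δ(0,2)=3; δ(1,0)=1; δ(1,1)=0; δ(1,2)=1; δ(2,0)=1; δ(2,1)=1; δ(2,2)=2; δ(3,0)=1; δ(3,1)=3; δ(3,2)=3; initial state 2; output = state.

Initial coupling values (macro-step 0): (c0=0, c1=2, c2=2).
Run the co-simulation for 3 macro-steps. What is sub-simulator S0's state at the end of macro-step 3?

S0 state at macro-step 3 = 3

macro 1: S0 reads c1=2 → after 1×micro: 2; S1 reads c2=2 → after 1×micro: 0; S2 reads c1=2 → after 1×micro: 2 ⇒ (c0=2, c1=0, c2=2)
macro 2: S0 reads c1=0 → after 1×micro: 3; S1 reads c2=2 → after 1×micro: 1; S2 reads c1=0 → after 1×micro: 1 ⇒ (c0=3, c1=1, c2=1)
macro 3: S0 reads c1=1 → after 1×micro: 3; S1 reads c2=1 → after 1×micro: 3; S2 reads c1=1 → after 1×micro: 0 ⇒ (c0=3, c1=3, c2=0)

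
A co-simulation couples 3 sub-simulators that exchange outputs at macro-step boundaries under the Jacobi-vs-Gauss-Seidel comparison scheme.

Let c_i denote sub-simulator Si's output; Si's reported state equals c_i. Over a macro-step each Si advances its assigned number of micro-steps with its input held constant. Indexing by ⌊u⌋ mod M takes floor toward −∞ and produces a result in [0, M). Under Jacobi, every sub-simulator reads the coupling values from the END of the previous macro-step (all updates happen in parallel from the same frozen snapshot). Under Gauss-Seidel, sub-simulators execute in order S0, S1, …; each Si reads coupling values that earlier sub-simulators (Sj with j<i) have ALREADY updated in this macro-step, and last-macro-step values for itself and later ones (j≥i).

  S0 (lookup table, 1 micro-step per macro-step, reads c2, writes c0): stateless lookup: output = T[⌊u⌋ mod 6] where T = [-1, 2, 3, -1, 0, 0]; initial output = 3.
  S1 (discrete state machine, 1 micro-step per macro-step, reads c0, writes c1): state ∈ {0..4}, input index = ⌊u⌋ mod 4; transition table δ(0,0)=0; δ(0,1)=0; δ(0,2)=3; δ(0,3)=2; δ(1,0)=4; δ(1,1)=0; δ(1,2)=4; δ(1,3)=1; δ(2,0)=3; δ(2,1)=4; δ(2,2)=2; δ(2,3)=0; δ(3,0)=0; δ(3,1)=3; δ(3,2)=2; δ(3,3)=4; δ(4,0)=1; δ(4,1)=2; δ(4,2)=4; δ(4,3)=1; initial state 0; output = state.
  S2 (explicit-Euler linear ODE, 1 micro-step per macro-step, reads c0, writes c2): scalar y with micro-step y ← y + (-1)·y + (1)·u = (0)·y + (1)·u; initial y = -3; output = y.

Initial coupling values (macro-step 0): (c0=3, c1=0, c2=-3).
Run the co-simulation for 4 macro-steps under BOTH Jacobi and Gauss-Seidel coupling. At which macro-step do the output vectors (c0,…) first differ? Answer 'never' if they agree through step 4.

[Jacobi] macro 1: S0 reads c2=-3 → after 1×micro: -1; S1 reads c0=3 → after 1×micro: 2; S2 reads c0=3 → after 1×micro: 3 ⇒ (c0=-1, c1=2, c2=3)
[Jacobi] macro 2: S0 reads c2=3 → after 1×micro: -1; S1 reads c0=-1 → after 1×micro: 0; S2 reads c0=-1 → after 1×micro: -1 ⇒ (c0=-1, c1=0, c2=-1)
[Jacobi] macro 3: S0 reads c2=-1 → after 1×micro: 0; S1 reads c0=-1 → after 1×micro: 2; S2 reads c0=-1 → after 1×micro: -1 ⇒ (c0=0, c1=2, c2=-1)
[Jacobi] macro 4: S0 reads c2=-1 → after 1×micro: 0; S1 reads c0=0 → after 1×micro: 3; S2 reads c0=0 → after 1×micro: 0 ⇒ (c0=0, c1=3, c2=0)
[Gauss-Seidel] macro 1: S0 reads c2=-3 → after 1×micro: -1; S1 reads c0=-1 → after 1×micro: 2; S2 reads c0=-1 → after 1×micro: -1 ⇒ (c0=-1, c1=2, c2=-1)
[Gauss-Seidel] macro 2: S0 reads c2=-1 → after 1×micro: 0; S1 reads c0=0 → after 1×micro: 3; S2 reads c0=0 → after 1×micro: 0 ⇒ (c0=0, c1=3, c2=0)
[Gauss-Seidel] macro 3: S0 reads c2=0 → after 1×micro: -1; S1 reads c0=-1 → after 1×micro: 4; S2 reads c0=-1 → after 1×micro: -1 ⇒ (c0=-1, c1=4, c2=-1)
[Gauss-Seidel] macro 4: S0 reads c2=-1 → after 1×micro: 0; S1 reads c0=0 → after 1×micro: 1; S2 reads c0=0 → after 1×micro: 0 ⇒ (c0=0, c1=1, c2=0)

first divergence at macro-step: 1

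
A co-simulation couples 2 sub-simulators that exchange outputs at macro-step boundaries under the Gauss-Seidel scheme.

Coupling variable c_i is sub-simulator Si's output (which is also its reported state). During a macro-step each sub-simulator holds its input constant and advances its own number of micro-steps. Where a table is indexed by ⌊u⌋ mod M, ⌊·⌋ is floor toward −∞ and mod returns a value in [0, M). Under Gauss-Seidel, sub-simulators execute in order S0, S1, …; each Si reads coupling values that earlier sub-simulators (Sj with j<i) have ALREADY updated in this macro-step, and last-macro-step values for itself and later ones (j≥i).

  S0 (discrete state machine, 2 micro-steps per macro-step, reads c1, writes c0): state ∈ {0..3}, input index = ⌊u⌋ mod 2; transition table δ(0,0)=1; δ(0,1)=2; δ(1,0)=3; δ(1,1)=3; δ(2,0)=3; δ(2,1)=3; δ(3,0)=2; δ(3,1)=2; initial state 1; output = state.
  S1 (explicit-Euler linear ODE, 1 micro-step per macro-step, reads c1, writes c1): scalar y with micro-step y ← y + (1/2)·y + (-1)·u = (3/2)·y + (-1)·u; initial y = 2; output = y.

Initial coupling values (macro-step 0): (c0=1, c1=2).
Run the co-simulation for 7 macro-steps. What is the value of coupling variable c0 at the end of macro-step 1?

macro 1: S0 reads c1=2 → after 2×micro: 2; S1 reads c1=2 → after 1×micro: 1 ⇒ (c0=2, c1=1)
macro 2: S0 reads c1=1 → after 2×micro: 2; S1 reads c1=1 → after 1×micro: 1/2 ⇒ (c0=2, c1=1/2)
macro 3: S0 reads c1=1/2 → after 2×micro: 2; S1 reads c1=1/2 → after 1×micro: 1/4 ⇒ (c0=2, c1=1/4)
macro 4: S0 reads c1=1/4 → after 2×micro: 2; S1 reads c1=1/4 → after 1×micro: 1/8 ⇒ (c0=2, c1=1/8)
macro 5: S0 reads c1=1/8 → after 2×micro: 2; S1 reads c1=1/8 → after 1×micro: 1/16 ⇒ (c0=2, c1=1/16)
macro 6: S0 reads c1=1/16 → after 2×micro: 2; S1 reads c1=1/16 → after 1×micro: 1/32 ⇒ (c0=2, c1=1/32)
macro 7: S0 reads c1=1/32 → after 2×micro: 2; S1 reads c1=1/32 → after 1×micro: 1/64 ⇒ (c0=2, c1=1/64)

c0 at macro-step 1 = 2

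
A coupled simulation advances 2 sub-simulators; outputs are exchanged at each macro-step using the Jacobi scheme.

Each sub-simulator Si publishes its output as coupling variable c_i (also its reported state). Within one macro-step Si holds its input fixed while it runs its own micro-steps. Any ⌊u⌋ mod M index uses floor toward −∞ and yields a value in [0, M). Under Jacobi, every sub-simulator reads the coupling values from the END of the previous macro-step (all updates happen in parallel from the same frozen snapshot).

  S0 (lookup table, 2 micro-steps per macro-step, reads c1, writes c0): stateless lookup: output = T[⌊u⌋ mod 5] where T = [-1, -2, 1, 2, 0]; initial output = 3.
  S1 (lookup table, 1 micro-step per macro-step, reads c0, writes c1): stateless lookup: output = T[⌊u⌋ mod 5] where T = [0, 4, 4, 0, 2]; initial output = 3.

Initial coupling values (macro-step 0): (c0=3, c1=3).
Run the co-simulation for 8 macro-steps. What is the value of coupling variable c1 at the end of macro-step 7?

macro 1: S0 reads c1=3 → after 2×micro: 2; S1 reads c0=3 → after 1×micro: 0 ⇒ (c0=2, c1=0)
macro 2: S0 reads c1=0 → after 2×micro: -1; S1 reads c0=2 → after 1×micro: 4 ⇒ (c0=-1, c1=4)
macro 3: S0 reads c1=4 → after 2×micro: 0; S1 reads c0=-1 → after 1×micro: 2 ⇒ (c0=0, c1=2)
macro 4: S0 reads c1=2 → after 2×micro: 1; S1 reads c0=0 → after 1×micro: 0 ⇒ (c0=1, c1=0)
macro 5: S0 reads c1=0 → after 2×micro: -1; S1 reads c0=1 → after 1×micro: 4 ⇒ (c0=-1, c1=4)
macro 6: S0 reads c1=4 → after 2×micro: 0; S1 reads c0=-1 → after 1×micro: 2 ⇒ (c0=0, c1=2)
macro 7: S0 reads c1=2 → after 2×micro: 1; S1 reads c0=0 → after 1×micro: 0 ⇒ (c0=1, c1=0)
macro 8: S0 reads c1=0 → after 2×micro: -1; S1 reads c0=1 → after 1×micro: 4 ⇒ (c0=-1, c1=4)

c1 at macro-step 7 = 0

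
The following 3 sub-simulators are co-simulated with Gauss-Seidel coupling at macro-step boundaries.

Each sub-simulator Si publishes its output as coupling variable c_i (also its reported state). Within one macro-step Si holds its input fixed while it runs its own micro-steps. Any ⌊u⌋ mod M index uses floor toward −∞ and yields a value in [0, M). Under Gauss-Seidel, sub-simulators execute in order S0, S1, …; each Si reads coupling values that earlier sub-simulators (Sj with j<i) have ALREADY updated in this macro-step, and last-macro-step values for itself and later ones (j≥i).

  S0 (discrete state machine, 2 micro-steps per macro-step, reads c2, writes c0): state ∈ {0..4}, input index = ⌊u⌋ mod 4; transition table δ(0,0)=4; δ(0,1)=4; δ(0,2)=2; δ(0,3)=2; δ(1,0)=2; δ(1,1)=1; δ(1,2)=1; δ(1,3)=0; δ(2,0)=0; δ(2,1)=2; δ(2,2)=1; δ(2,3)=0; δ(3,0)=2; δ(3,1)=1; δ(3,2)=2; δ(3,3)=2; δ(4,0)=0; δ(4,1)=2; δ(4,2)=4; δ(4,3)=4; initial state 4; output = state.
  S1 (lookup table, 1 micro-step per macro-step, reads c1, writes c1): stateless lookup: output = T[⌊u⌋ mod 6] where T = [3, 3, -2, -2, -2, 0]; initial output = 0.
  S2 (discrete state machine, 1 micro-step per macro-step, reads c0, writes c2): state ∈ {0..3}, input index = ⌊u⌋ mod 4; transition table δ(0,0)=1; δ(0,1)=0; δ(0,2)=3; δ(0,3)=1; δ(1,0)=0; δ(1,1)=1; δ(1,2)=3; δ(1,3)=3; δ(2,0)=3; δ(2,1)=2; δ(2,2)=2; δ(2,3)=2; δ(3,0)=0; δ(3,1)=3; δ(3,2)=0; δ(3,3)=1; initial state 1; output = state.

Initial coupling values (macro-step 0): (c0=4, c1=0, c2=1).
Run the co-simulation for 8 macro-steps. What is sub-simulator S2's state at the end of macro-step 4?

S2 state at macro-step 4 = 3

macro 1: S0 reads c2=1 → after 2×micro: 2; S1 reads c1=0 → after 1×micro: 3; S2 reads c0=2 → after 1×micro: 3 ⇒ (c0=2, c1=3, c2=3)
macro 2: S0 reads c2=3 → after 2×micro: 2; S1 reads c1=3 → after 1×micro: -2; S2 reads c0=2 → after 1×micro: 0 ⇒ (c0=2, c1=-2, c2=0)
macro 3: S0 reads c2=0 → after 2×micro: 4; S1 reads c1=-2 → after 1×micro: -2; S2 reads c0=4 → after 1×micro: 1 ⇒ (c0=4, c1=-2, c2=1)
macro 4: S0 reads c2=1 → after 2×micro: 2; S1 reads c1=-2 → after 1×micro: -2; S2 reads c0=2 → after 1×micro: 3 ⇒ (c0=2, c1=-2, c2=3)
macro 5: S0 reads c2=3 → after 2×micro: 2; S1 reads c1=-2 → after 1×micro: -2; S2 reads c0=2 → after 1×micro: 0 ⇒ (c0=2, c1=-2, c2=0)
macro 6: S0 reads c2=0 → after 2×micro: 4; S1 reads c1=-2 → after 1×micro: -2; S2 reads c0=4 → after 1×micro: 1 ⇒ (c0=4, c1=-2, c2=1)
macro 7: S0 reads c2=1 → after 2×micro: 2; S1 reads c1=-2 → after 1×micro: -2; S2 reads c0=2 → after 1×micro: 3 ⇒ (c0=2, c1=-2, c2=3)
macro 8: S0 reads c2=3 → after 2×micro: 2; S1 reads c1=-2 → after 1×micro: -2; S2 reads c0=2 → after 1×micro: 0 ⇒ (c0=2, c1=-2, c2=0)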